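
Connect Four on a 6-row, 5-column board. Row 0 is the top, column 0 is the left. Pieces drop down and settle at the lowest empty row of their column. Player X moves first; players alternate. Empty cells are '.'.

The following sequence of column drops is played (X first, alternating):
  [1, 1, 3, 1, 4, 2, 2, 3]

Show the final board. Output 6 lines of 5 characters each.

Move 1: X drops in col 1, lands at row 5
Move 2: O drops in col 1, lands at row 4
Move 3: X drops in col 3, lands at row 5
Move 4: O drops in col 1, lands at row 3
Move 5: X drops in col 4, lands at row 5
Move 6: O drops in col 2, lands at row 5
Move 7: X drops in col 2, lands at row 4
Move 8: O drops in col 3, lands at row 4

Answer: .....
.....
.....
.O...
.OXO.
.XOXX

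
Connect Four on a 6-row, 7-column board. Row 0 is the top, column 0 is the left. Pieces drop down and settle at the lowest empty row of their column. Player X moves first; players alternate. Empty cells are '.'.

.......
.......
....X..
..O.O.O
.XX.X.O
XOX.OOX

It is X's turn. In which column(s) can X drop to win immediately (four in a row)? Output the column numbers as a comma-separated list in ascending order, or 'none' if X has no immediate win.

Answer: none

Derivation:
col 0: drop X → no win
col 1: drop X → no win
col 2: drop X → no win
col 3: drop X → no win
col 4: drop X → no win
col 5: drop X → no win
col 6: drop X → no win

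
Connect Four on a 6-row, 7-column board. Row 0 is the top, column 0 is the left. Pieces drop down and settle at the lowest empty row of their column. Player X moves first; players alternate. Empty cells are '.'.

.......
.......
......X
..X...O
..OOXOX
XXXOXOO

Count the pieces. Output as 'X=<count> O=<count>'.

X=8 O=7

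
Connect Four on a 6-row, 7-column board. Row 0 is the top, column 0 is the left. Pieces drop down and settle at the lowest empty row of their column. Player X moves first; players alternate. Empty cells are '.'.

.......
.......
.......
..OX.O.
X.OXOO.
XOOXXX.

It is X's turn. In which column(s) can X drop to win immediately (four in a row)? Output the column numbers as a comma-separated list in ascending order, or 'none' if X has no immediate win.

Answer: 3,6

Derivation:
col 0: drop X → no win
col 1: drop X → no win
col 2: drop X → no win
col 3: drop X → WIN!
col 4: drop X → no win
col 5: drop X → no win
col 6: drop X → WIN!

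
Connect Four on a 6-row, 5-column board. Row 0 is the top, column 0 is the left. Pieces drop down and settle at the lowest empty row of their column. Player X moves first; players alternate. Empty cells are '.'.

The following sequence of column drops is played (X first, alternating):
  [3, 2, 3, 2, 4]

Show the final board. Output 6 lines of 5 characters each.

Move 1: X drops in col 3, lands at row 5
Move 2: O drops in col 2, lands at row 5
Move 3: X drops in col 3, lands at row 4
Move 4: O drops in col 2, lands at row 4
Move 5: X drops in col 4, lands at row 5

Answer: .....
.....
.....
.....
..OX.
..OXX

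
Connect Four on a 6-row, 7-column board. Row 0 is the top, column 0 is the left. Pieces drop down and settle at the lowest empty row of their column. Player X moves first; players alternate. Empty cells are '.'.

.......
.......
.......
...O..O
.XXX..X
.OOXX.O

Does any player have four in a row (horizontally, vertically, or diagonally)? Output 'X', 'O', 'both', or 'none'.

none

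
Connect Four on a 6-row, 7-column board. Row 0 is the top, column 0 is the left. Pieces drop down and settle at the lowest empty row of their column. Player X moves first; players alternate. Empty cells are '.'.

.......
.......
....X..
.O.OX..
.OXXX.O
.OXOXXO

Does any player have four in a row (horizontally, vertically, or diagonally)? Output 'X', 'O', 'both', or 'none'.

X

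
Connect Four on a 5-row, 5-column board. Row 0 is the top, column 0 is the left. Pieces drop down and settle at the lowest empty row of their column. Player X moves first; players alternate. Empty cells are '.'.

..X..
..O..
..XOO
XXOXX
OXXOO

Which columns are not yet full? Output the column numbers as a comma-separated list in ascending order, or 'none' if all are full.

Answer: 0,1,3,4

Derivation:
col 0: top cell = '.' → open
col 1: top cell = '.' → open
col 2: top cell = 'X' → FULL
col 3: top cell = '.' → open
col 4: top cell = '.' → open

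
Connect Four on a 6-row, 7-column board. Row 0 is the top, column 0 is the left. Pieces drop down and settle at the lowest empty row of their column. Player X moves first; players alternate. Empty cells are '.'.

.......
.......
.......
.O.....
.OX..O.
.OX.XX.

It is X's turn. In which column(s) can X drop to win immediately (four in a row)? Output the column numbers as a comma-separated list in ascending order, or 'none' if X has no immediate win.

Answer: 3

Derivation:
col 0: drop X → no win
col 1: drop X → no win
col 2: drop X → no win
col 3: drop X → WIN!
col 4: drop X → no win
col 5: drop X → no win
col 6: drop X → no win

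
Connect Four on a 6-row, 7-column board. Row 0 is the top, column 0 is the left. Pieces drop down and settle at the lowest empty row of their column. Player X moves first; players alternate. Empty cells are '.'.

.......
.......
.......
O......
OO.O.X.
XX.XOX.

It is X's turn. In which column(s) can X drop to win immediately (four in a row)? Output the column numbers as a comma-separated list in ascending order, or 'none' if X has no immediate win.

Answer: 2

Derivation:
col 0: drop X → no win
col 1: drop X → no win
col 2: drop X → WIN!
col 3: drop X → no win
col 4: drop X → no win
col 5: drop X → no win
col 6: drop X → no win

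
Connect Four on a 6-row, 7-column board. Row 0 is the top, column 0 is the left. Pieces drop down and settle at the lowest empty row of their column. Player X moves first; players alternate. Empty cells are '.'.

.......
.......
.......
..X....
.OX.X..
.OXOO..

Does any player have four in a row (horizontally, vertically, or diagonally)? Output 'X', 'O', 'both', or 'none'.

none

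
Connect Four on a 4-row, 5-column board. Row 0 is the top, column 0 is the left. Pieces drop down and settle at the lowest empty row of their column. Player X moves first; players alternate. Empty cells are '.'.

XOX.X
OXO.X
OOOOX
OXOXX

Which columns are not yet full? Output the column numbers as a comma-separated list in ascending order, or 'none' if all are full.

Answer: 3

Derivation:
col 0: top cell = 'X' → FULL
col 1: top cell = 'O' → FULL
col 2: top cell = 'X' → FULL
col 3: top cell = '.' → open
col 4: top cell = 'X' → FULL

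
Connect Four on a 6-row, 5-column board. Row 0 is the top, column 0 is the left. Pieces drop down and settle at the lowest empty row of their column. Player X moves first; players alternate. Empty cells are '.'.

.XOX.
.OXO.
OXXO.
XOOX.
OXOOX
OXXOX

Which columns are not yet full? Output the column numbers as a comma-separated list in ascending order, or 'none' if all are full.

Answer: 0,4

Derivation:
col 0: top cell = '.' → open
col 1: top cell = 'X' → FULL
col 2: top cell = 'O' → FULL
col 3: top cell = 'X' → FULL
col 4: top cell = '.' → open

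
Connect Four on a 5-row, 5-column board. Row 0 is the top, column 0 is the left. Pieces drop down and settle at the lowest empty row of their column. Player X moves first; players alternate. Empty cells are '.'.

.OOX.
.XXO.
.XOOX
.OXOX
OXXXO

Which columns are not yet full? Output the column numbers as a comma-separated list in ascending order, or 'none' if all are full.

Answer: 0,4

Derivation:
col 0: top cell = '.' → open
col 1: top cell = 'O' → FULL
col 2: top cell = 'O' → FULL
col 3: top cell = 'X' → FULL
col 4: top cell = '.' → open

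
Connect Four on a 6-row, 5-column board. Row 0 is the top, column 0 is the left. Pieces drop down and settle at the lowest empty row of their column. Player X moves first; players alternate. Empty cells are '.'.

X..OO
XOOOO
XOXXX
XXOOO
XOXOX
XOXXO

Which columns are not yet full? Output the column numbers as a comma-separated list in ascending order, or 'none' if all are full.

Answer: 1,2

Derivation:
col 0: top cell = 'X' → FULL
col 1: top cell = '.' → open
col 2: top cell = '.' → open
col 3: top cell = 'O' → FULL
col 4: top cell = 'O' → FULL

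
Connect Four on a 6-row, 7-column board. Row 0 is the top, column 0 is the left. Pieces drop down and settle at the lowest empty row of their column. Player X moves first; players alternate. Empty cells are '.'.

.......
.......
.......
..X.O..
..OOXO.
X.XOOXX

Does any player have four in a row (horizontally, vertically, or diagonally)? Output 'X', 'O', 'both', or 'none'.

none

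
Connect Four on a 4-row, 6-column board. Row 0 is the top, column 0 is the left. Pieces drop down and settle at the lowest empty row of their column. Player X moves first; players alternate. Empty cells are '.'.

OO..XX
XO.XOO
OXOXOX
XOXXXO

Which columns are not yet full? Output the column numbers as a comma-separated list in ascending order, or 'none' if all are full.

col 0: top cell = 'O' → FULL
col 1: top cell = 'O' → FULL
col 2: top cell = '.' → open
col 3: top cell = '.' → open
col 4: top cell = 'X' → FULL
col 5: top cell = 'X' → FULL

Answer: 2,3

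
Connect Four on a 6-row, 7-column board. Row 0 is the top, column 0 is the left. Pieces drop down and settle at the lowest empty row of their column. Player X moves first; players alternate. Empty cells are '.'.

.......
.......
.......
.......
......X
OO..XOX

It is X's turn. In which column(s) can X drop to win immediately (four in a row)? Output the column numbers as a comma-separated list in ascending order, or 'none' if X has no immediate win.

col 0: drop X → no win
col 1: drop X → no win
col 2: drop X → no win
col 3: drop X → no win
col 4: drop X → no win
col 5: drop X → no win
col 6: drop X → no win

Answer: none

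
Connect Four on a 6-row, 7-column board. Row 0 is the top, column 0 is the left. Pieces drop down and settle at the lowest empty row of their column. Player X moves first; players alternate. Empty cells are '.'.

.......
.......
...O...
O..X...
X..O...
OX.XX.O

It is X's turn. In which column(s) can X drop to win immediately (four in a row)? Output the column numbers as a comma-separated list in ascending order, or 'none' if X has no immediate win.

col 0: drop X → no win
col 1: drop X → no win
col 2: drop X → WIN!
col 3: drop X → no win
col 4: drop X → no win
col 5: drop X → no win
col 6: drop X → no win

Answer: 2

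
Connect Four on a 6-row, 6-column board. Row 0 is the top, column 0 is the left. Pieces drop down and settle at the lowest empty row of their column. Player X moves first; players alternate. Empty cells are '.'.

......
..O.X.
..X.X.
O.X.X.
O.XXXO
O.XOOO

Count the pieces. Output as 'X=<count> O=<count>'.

X=9 O=8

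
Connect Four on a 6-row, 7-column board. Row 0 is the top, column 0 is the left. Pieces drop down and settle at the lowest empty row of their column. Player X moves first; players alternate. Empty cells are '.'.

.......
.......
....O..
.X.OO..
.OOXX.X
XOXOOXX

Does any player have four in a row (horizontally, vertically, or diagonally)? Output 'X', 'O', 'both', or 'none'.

O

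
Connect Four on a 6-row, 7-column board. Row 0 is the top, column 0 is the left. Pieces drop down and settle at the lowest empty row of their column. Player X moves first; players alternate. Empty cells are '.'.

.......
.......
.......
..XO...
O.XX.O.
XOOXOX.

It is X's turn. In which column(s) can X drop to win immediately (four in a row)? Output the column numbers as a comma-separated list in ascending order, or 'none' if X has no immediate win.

col 0: drop X → no win
col 1: drop X → no win
col 2: drop X → no win
col 3: drop X → no win
col 4: drop X → no win
col 5: drop X → no win
col 6: drop X → no win

Answer: none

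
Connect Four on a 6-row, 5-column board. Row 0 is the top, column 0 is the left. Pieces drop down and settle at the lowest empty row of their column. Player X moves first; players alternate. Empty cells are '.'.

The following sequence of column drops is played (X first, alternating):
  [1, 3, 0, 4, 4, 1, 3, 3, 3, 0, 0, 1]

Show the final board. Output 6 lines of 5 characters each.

Answer: .....
.....
...X.
XO.O.
OO.XX
XX.OO

Derivation:
Move 1: X drops in col 1, lands at row 5
Move 2: O drops in col 3, lands at row 5
Move 3: X drops in col 0, lands at row 5
Move 4: O drops in col 4, lands at row 5
Move 5: X drops in col 4, lands at row 4
Move 6: O drops in col 1, lands at row 4
Move 7: X drops in col 3, lands at row 4
Move 8: O drops in col 3, lands at row 3
Move 9: X drops in col 3, lands at row 2
Move 10: O drops in col 0, lands at row 4
Move 11: X drops in col 0, lands at row 3
Move 12: O drops in col 1, lands at row 3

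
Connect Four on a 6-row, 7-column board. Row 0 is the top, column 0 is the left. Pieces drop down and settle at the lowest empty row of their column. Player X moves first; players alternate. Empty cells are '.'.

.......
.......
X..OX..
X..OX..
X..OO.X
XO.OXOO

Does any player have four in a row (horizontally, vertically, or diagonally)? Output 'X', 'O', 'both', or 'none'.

both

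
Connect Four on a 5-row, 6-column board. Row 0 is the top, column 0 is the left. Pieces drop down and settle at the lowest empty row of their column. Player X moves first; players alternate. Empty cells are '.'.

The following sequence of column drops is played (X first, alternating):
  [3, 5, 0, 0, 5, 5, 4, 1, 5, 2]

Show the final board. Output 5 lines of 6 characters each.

Move 1: X drops in col 3, lands at row 4
Move 2: O drops in col 5, lands at row 4
Move 3: X drops in col 0, lands at row 4
Move 4: O drops in col 0, lands at row 3
Move 5: X drops in col 5, lands at row 3
Move 6: O drops in col 5, lands at row 2
Move 7: X drops in col 4, lands at row 4
Move 8: O drops in col 1, lands at row 4
Move 9: X drops in col 5, lands at row 1
Move 10: O drops in col 2, lands at row 4

Answer: ......
.....X
.....O
O....X
XOOXXO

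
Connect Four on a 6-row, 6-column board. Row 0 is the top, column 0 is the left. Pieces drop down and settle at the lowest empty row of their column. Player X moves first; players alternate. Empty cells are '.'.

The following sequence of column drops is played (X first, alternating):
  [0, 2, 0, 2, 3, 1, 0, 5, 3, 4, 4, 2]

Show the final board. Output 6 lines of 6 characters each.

Move 1: X drops in col 0, lands at row 5
Move 2: O drops in col 2, lands at row 5
Move 3: X drops in col 0, lands at row 4
Move 4: O drops in col 2, lands at row 4
Move 5: X drops in col 3, lands at row 5
Move 6: O drops in col 1, lands at row 5
Move 7: X drops in col 0, lands at row 3
Move 8: O drops in col 5, lands at row 5
Move 9: X drops in col 3, lands at row 4
Move 10: O drops in col 4, lands at row 5
Move 11: X drops in col 4, lands at row 4
Move 12: O drops in col 2, lands at row 3

Answer: ......
......
......
X.O...
X.OXX.
XOOXOO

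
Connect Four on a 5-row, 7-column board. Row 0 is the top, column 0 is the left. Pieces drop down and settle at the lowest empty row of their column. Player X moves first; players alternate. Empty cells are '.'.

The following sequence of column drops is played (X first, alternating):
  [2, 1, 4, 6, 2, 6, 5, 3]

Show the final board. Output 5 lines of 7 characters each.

Move 1: X drops in col 2, lands at row 4
Move 2: O drops in col 1, lands at row 4
Move 3: X drops in col 4, lands at row 4
Move 4: O drops in col 6, lands at row 4
Move 5: X drops in col 2, lands at row 3
Move 6: O drops in col 6, lands at row 3
Move 7: X drops in col 5, lands at row 4
Move 8: O drops in col 3, lands at row 4

Answer: .......
.......
.......
..X...O
.OXOXXO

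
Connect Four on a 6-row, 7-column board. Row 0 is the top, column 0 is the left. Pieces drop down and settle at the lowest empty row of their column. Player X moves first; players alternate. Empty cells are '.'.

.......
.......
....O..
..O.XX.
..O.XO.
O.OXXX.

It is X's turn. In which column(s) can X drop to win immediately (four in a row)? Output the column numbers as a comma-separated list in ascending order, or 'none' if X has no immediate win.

Answer: 6

Derivation:
col 0: drop X → no win
col 1: drop X → no win
col 2: drop X → no win
col 3: drop X → no win
col 4: drop X → no win
col 5: drop X → no win
col 6: drop X → WIN!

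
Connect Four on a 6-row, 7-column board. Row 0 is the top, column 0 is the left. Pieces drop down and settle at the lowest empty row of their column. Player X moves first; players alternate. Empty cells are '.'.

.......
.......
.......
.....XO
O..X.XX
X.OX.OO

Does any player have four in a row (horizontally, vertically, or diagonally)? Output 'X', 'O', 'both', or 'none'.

none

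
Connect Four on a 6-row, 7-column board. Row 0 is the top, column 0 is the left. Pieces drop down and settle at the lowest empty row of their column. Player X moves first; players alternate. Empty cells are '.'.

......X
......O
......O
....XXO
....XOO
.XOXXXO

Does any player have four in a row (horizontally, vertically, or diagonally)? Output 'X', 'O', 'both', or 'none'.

O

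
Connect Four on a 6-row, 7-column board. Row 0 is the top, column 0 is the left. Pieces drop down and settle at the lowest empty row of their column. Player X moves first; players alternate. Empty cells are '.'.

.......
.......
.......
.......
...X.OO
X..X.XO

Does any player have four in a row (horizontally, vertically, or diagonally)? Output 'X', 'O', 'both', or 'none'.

none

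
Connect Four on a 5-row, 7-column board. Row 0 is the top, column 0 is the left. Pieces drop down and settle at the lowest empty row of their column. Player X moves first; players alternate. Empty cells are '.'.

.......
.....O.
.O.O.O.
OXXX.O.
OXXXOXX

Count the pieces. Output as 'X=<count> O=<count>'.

X=8 O=8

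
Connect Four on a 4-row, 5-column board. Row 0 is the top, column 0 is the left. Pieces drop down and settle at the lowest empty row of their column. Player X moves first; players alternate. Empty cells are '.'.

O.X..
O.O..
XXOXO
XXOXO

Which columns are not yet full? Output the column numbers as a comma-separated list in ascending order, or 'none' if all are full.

Answer: 1,3,4

Derivation:
col 0: top cell = 'O' → FULL
col 1: top cell = '.' → open
col 2: top cell = 'X' → FULL
col 3: top cell = '.' → open
col 4: top cell = '.' → open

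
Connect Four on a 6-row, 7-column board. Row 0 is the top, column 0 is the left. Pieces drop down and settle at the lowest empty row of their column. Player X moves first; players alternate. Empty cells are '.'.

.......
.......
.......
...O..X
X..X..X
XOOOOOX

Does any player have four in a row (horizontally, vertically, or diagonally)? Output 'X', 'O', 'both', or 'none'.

O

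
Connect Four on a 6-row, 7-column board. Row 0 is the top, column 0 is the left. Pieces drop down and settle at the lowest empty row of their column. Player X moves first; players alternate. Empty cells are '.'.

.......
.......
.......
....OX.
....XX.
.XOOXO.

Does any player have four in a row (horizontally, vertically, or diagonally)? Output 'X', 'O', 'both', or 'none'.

none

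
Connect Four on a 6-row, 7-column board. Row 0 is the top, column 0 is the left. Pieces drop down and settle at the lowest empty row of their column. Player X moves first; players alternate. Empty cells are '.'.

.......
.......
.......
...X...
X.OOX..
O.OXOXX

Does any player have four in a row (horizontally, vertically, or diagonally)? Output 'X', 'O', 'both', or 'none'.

none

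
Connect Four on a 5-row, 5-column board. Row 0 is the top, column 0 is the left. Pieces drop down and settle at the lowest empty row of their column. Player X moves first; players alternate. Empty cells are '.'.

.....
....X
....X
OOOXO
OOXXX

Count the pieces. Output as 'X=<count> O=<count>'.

X=6 O=6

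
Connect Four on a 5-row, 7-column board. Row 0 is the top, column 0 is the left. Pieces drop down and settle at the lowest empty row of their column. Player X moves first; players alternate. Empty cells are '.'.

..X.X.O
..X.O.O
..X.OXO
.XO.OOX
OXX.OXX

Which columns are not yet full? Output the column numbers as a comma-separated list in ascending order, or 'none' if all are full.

Answer: 0,1,3,5

Derivation:
col 0: top cell = '.' → open
col 1: top cell = '.' → open
col 2: top cell = 'X' → FULL
col 3: top cell = '.' → open
col 4: top cell = 'X' → FULL
col 5: top cell = '.' → open
col 6: top cell = 'O' → FULL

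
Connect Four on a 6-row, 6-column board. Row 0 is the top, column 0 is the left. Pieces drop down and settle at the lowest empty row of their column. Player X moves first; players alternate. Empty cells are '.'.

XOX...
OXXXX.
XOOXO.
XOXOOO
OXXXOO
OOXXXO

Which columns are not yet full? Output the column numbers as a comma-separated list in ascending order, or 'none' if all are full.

col 0: top cell = 'X' → FULL
col 1: top cell = 'O' → FULL
col 2: top cell = 'X' → FULL
col 3: top cell = '.' → open
col 4: top cell = '.' → open
col 5: top cell = '.' → open

Answer: 3,4,5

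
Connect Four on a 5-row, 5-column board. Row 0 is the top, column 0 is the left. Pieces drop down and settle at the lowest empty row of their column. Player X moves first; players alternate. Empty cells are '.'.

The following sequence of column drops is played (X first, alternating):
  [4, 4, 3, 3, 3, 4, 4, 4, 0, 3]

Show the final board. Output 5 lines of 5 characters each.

Move 1: X drops in col 4, lands at row 4
Move 2: O drops in col 4, lands at row 3
Move 3: X drops in col 3, lands at row 4
Move 4: O drops in col 3, lands at row 3
Move 5: X drops in col 3, lands at row 2
Move 6: O drops in col 4, lands at row 2
Move 7: X drops in col 4, lands at row 1
Move 8: O drops in col 4, lands at row 0
Move 9: X drops in col 0, lands at row 4
Move 10: O drops in col 3, lands at row 1

Answer: ....O
...OX
...XO
...OO
X..XX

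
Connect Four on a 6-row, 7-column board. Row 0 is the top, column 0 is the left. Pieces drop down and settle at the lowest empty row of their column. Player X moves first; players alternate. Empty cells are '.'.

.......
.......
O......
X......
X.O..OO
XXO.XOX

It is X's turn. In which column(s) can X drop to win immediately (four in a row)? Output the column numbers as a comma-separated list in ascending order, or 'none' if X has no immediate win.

Answer: none

Derivation:
col 0: drop X → no win
col 1: drop X → no win
col 2: drop X → no win
col 3: drop X → no win
col 4: drop X → no win
col 5: drop X → no win
col 6: drop X → no win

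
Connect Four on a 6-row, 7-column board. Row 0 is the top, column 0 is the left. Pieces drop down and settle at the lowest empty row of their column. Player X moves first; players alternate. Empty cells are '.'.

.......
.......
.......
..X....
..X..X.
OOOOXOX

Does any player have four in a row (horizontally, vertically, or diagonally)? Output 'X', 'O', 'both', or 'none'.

O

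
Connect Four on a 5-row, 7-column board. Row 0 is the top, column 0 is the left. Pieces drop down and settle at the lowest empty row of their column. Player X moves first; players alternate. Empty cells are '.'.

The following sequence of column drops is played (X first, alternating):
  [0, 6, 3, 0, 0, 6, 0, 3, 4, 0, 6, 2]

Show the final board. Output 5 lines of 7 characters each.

Answer: O......
X......
X.....X
O..O..O
X.OXX.O

Derivation:
Move 1: X drops in col 0, lands at row 4
Move 2: O drops in col 6, lands at row 4
Move 3: X drops in col 3, lands at row 4
Move 4: O drops in col 0, lands at row 3
Move 5: X drops in col 0, lands at row 2
Move 6: O drops in col 6, lands at row 3
Move 7: X drops in col 0, lands at row 1
Move 8: O drops in col 3, lands at row 3
Move 9: X drops in col 4, lands at row 4
Move 10: O drops in col 0, lands at row 0
Move 11: X drops in col 6, lands at row 2
Move 12: O drops in col 2, lands at row 4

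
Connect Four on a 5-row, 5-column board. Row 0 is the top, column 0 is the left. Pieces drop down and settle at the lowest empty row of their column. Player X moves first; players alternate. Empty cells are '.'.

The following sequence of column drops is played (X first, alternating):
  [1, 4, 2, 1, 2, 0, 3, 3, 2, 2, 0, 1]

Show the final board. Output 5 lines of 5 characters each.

Answer: .....
..O..
.OX..
XOXO.
OXXXO

Derivation:
Move 1: X drops in col 1, lands at row 4
Move 2: O drops in col 4, lands at row 4
Move 3: X drops in col 2, lands at row 4
Move 4: O drops in col 1, lands at row 3
Move 5: X drops in col 2, lands at row 3
Move 6: O drops in col 0, lands at row 4
Move 7: X drops in col 3, lands at row 4
Move 8: O drops in col 3, lands at row 3
Move 9: X drops in col 2, lands at row 2
Move 10: O drops in col 2, lands at row 1
Move 11: X drops in col 0, lands at row 3
Move 12: O drops in col 1, lands at row 2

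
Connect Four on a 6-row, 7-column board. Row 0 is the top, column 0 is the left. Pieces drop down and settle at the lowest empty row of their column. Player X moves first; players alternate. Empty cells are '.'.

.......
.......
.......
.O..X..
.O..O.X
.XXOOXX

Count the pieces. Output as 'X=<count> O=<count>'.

X=6 O=5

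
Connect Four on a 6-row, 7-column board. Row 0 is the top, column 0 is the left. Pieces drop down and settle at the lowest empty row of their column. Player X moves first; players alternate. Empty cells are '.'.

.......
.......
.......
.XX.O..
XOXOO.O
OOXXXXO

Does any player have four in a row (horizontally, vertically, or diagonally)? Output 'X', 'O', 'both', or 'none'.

X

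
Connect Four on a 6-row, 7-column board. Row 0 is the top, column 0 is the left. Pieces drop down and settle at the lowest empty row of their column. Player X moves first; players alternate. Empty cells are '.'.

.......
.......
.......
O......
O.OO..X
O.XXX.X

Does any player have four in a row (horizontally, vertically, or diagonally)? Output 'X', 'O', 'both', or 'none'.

none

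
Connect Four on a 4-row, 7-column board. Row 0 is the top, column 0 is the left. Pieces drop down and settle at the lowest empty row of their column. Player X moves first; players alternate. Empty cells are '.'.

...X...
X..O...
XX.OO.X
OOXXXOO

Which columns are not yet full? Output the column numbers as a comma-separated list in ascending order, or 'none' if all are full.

col 0: top cell = '.' → open
col 1: top cell = '.' → open
col 2: top cell = '.' → open
col 3: top cell = 'X' → FULL
col 4: top cell = '.' → open
col 5: top cell = '.' → open
col 6: top cell = '.' → open

Answer: 0,1,2,4,5,6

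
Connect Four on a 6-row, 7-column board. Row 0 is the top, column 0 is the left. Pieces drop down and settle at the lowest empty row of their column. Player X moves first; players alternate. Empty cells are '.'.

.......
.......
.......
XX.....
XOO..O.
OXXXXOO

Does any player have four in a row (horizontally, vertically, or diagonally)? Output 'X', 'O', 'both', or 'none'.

X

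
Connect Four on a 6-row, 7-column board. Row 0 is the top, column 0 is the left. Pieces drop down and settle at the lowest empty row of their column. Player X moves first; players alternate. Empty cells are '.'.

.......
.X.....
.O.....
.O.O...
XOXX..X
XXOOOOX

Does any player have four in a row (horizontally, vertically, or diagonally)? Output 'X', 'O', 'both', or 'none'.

O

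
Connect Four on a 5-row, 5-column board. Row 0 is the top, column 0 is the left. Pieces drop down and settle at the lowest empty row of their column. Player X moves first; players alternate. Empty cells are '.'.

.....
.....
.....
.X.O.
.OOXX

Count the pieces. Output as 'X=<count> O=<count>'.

X=3 O=3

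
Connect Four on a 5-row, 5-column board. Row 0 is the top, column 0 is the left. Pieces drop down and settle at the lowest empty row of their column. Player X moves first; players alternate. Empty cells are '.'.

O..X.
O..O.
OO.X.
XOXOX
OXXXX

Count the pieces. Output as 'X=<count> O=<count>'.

X=9 O=8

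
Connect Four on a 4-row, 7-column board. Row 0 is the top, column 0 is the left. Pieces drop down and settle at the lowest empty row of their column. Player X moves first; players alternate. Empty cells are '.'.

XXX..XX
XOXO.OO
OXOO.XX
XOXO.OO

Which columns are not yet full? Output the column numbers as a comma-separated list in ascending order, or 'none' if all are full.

Answer: 3,4

Derivation:
col 0: top cell = 'X' → FULL
col 1: top cell = 'X' → FULL
col 2: top cell = 'X' → FULL
col 3: top cell = '.' → open
col 4: top cell = '.' → open
col 5: top cell = 'X' → FULL
col 6: top cell = 'X' → FULL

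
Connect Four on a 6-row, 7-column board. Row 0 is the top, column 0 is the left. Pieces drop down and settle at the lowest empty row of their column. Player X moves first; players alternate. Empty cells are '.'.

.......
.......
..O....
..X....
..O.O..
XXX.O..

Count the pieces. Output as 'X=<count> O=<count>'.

X=4 O=4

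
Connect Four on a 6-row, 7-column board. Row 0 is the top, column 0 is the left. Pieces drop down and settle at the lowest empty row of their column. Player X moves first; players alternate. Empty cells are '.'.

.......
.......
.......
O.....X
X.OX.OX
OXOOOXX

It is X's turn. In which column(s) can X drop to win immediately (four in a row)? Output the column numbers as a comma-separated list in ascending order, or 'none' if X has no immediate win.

col 0: drop X → no win
col 1: drop X → no win
col 2: drop X → no win
col 3: drop X → no win
col 4: drop X → no win
col 5: drop X → no win
col 6: drop X → WIN!

Answer: 6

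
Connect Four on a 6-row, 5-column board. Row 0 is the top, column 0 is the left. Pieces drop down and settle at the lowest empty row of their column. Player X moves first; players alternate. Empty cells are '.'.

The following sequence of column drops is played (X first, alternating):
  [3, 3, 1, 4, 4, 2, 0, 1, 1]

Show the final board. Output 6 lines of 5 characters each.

Move 1: X drops in col 3, lands at row 5
Move 2: O drops in col 3, lands at row 4
Move 3: X drops in col 1, lands at row 5
Move 4: O drops in col 4, lands at row 5
Move 5: X drops in col 4, lands at row 4
Move 6: O drops in col 2, lands at row 5
Move 7: X drops in col 0, lands at row 5
Move 8: O drops in col 1, lands at row 4
Move 9: X drops in col 1, lands at row 3

Answer: .....
.....
.....
.X...
.O.OX
XXOXO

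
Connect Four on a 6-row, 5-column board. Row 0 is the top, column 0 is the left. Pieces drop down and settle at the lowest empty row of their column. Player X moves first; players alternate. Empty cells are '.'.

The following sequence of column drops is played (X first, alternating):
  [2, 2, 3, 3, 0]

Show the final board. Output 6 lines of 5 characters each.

Move 1: X drops in col 2, lands at row 5
Move 2: O drops in col 2, lands at row 4
Move 3: X drops in col 3, lands at row 5
Move 4: O drops in col 3, lands at row 4
Move 5: X drops in col 0, lands at row 5

Answer: .....
.....
.....
.....
..OO.
X.XX.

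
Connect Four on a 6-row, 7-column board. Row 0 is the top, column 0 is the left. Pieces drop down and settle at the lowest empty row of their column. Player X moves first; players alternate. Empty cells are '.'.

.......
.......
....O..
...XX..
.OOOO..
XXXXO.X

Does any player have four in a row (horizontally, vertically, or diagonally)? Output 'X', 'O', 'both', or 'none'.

both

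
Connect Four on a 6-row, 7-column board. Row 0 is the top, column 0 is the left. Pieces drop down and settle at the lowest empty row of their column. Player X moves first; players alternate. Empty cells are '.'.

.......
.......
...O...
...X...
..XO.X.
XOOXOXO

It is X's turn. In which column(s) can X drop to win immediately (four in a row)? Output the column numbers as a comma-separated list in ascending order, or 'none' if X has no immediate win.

Answer: none

Derivation:
col 0: drop X → no win
col 1: drop X → no win
col 2: drop X → no win
col 3: drop X → no win
col 4: drop X → no win
col 5: drop X → no win
col 6: drop X → no win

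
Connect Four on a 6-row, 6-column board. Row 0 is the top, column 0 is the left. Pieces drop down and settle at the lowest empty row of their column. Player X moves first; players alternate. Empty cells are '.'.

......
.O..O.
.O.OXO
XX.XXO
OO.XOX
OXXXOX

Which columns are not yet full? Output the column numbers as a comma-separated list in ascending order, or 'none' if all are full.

col 0: top cell = '.' → open
col 1: top cell = '.' → open
col 2: top cell = '.' → open
col 3: top cell = '.' → open
col 4: top cell = '.' → open
col 5: top cell = '.' → open

Answer: 0,1,2,3,4,5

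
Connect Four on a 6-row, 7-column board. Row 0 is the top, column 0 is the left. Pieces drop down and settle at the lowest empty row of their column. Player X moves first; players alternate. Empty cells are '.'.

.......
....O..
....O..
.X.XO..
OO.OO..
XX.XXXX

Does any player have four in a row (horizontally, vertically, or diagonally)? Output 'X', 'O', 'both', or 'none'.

both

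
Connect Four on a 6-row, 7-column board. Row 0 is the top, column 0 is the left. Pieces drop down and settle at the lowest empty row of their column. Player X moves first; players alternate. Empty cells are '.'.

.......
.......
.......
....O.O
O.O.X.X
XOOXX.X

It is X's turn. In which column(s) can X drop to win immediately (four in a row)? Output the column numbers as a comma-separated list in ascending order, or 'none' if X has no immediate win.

col 0: drop X → no win
col 1: drop X → no win
col 2: drop X → no win
col 3: drop X → no win
col 4: drop X → no win
col 5: drop X → WIN!
col 6: drop X → no win

Answer: 5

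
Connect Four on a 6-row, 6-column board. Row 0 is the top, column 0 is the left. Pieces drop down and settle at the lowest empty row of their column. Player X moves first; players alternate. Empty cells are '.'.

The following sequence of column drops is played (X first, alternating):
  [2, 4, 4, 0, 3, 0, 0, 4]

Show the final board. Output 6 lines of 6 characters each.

Answer: ......
......
......
X...O.
O...X.
O.XXO.

Derivation:
Move 1: X drops in col 2, lands at row 5
Move 2: O drops in col 4, lands at row 5
Move 3: X drops in col 4, lands at row 4
Move 4: O drops in col 0, lands at row 5
Move 5: X drops in col 3, lands at row 5
Move 6: O drops in col 0, lands at row 4
Move 7: X drops in col 0, lands at row 3
Move 8: O drops in col 4, lands at row 3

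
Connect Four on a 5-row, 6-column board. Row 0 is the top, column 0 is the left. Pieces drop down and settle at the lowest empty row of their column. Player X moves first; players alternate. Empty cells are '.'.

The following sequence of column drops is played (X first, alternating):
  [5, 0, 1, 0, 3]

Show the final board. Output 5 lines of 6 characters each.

Move 1: X drops in col 5, lands at row 4
Move 2: O drops in col 0, lands at row 4
Move 3: X drops in col 1, lands at row 4
Move 4: O drops in col 0, lands at row 3
Move 5: X drops in col 3, lands at row 4

Answer: ......
......
......
O.....
OX.X.X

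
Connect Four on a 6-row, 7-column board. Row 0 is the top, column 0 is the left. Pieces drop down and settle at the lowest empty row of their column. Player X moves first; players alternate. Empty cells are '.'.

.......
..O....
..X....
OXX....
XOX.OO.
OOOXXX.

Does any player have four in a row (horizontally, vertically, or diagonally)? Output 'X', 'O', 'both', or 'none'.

none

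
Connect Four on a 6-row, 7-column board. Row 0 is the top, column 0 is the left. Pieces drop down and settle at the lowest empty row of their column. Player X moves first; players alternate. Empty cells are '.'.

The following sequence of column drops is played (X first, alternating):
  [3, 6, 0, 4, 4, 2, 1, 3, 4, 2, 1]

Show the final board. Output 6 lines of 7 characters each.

Move 1: X drops in col 3, lands at row 5
Move 2: O drops in col 6, lands at row 5
Move 3: X drops in col 0, lands at row 5
Move 4: O drops in col 4, lands at row 5
Move 5: X drops in col 4, lands at row 4
Move 6: O drops in col 2, lands at row 5
Move 7: X drops in col 1, lands at row 5
Move 8: O drops in col 3, lands at row 4
Move 9: X drops in col 4, lands at row 3
Move 10: O drops in col 2, lands at row 4
Move 11: X drops in col 1, lands at row 4

Answer: .......
.......
.......
....X..
.XOOX..
XXOXO.O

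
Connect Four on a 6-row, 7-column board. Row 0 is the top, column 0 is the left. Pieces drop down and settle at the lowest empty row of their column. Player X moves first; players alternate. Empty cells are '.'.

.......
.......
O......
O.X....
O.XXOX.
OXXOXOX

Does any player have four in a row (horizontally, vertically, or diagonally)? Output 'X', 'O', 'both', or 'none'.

O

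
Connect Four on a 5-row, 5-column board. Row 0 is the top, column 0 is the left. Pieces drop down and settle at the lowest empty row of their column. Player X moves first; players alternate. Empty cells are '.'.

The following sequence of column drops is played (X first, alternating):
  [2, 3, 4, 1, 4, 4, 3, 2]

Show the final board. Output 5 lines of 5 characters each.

Answer: .....
.....
....O
..OXX
.OXOX

Derivation:
Move 1: X drops in col 2, lands at row 4
Move 2: O drops in col 3, lands at row 4
Move 3: X drops in col 4, lands at row 4
Move 4: O drops in col 1, lands at row 4
Move 5: X drops in col 4, lands at row 3
Move 6: O drops in col 4, lands at row 2
Move 7: X drops in col 3, lands at row 3
Move 8: O drops in col 2, lands at row 3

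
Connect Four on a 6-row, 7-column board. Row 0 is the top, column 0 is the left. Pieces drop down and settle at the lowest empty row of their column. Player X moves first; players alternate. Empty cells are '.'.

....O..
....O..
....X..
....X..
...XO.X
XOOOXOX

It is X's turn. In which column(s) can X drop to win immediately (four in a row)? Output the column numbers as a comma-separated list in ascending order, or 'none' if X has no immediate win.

Answer: none

Derivation:
col 0: drop X → no win
col 1: drop X → no win
col 2: drop X → no win
col 3: drop X → no win
col 5: drop X → no win
col 6: drop X → no win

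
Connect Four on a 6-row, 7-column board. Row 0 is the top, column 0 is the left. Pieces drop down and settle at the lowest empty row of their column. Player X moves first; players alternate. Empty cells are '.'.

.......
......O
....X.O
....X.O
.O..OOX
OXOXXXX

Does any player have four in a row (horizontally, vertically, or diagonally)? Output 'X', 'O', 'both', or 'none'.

X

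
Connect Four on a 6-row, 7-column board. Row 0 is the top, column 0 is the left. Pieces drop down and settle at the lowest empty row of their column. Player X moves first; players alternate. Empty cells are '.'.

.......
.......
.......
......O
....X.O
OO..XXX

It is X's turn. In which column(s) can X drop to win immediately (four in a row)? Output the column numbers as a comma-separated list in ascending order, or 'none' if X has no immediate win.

col 0: drop X → no win
col 1: drop X → no win
col 2: drop X → no win
col 3: drop X → WIN!
col 4: drop X → no win
col 5: drop X → no win
col 6: drop X → no win

Answer: 3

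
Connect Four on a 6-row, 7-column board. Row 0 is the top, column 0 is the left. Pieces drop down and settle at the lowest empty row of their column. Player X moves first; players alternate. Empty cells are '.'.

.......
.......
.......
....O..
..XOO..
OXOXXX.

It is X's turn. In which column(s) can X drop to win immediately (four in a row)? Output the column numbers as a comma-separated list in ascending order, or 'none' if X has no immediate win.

Answer: 6

Derivation:
col 0: drop X → no win
col 1: drop X → no win
col 2: drop X → no win
col 3: drop X → no win
col 4: drop X → no win
col 5: drop X → no win
col 6: drop X → WIN!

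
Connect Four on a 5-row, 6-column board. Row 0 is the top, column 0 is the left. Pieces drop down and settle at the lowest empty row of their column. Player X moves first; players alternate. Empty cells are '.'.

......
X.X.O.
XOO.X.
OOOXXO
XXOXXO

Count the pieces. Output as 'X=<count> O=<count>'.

X=10 O=9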